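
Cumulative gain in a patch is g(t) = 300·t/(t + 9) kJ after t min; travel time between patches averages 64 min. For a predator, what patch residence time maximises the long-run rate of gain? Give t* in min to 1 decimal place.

24.0 min

By the marginal value theorem, leave when the instantaneous gain rate g'(t) equals the habitat-wide average g(t)/(T + t).
g'(t) = 300·9/(t + 9)². Setting 300·9/(t+9)² = 300t/[(t+9)(64+t)] gives 9(64+t) = t(t+9), so t² = 9×64 = 576.
t* = √576 = 24 min.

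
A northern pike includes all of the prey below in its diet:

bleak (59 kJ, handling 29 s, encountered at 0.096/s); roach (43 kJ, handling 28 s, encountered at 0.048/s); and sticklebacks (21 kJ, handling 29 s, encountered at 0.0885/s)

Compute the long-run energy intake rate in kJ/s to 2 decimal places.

1.25 kJ/s

R = (0.096×59 + 0.048×43 + 0.0885×21) / (1 + 0.096×29 + 0.048×28 + 0.0885×29) = 9.586/7.695 = 1.246 kJ/s.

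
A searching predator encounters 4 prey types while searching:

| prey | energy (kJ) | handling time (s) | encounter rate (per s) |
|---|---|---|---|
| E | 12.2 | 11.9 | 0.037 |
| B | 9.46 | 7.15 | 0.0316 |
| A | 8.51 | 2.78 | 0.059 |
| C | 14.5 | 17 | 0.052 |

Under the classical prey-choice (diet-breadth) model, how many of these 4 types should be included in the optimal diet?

4

Profitabilities (E/h, kJ/s): A 3.06, B 1.32, E 1.03, C 0.853. Add prey in this order while the next type's profitability exceeds the intake rate on those already taken.
Rate on top 1: 0.4313. B: 1.32 > 0.4313 → include.
Rate on top 2: 0.5763. E: 1.03 > 0.5763 → include.
Rate on top 3: 0.6843. C: 0.853 > 0.6843 → include.
Optimal diet: A, B, E, C — 4 of 4 types.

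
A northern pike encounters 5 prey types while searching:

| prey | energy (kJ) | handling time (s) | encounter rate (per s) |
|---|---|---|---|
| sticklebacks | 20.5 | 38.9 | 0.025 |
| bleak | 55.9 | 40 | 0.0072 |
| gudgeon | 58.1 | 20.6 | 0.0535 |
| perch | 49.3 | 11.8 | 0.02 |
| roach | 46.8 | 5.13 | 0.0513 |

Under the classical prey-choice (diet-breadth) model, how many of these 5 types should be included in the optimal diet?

3

Rank by E/h (kJ/s): roach 9.12, perch 4.18, gudgeon 2.82, bleak 1.4, sticklebacks 0.527. Include each in turn until the next type's E/h falls below the running intake rate.
Rate on top 1: 1.901. perch: 4.18 > 1.901 → include.
Rate on top 2: 2.259. gudgeon: 2.82 > 2.259 → include.
Rate on top 3: 2.497. bleak: 1.4 < 2.497 → exclude; stop.
Optimal diet: roach, perch, gudgeon — 3 of 5 types.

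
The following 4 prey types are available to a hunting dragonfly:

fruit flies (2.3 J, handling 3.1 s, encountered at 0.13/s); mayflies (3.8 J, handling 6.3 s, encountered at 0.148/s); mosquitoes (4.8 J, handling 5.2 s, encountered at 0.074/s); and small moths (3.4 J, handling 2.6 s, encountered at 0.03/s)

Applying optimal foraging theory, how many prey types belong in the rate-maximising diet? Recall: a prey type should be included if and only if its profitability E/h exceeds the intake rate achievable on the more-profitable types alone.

E/h in descending order: small moths 1.31, mosquitoes 0.923, fruit flies 0.742, mayflies 0.603 J/s. The optimal diet is the largest prefix of this list for which every included type satisfies E_i/h_i > R on the types above it.
Rate on top 1: 0.09462. mosquitoes: 0.923 > 0.09462 → include.
Rate on top 2: 0.3126. fruit flies: 0.742 > 0.3126 → include.
Rate on top 3: 0.4053. mayflies: 0.603 > 0.4053 → include.
Optimal diet: small moths, mosquitoes, fruit flies, mayflies — 4 of 4 types.

4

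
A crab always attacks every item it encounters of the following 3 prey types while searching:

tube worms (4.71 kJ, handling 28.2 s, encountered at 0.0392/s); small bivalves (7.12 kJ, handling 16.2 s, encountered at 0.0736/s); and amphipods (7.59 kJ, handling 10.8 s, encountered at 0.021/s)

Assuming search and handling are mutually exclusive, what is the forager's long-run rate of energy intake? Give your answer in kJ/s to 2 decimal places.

Energy encountered per unit search time: 0.0392×4.71 + 0.0736×7.12 + 0.021×7.59 = 0.8681 kJ/s.
Handling time per unit search time: 0.0392×28.2 + 0.0736×16.2 + 0.021×10.8 = 2.525.
Rate = 0.8681/(1 + 2.525) = 0.2463 kJ/s.

0.25 kJ/s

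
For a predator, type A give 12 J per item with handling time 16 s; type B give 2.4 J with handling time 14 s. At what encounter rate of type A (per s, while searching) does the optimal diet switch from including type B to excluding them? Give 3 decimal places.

0.019 per s

Drop type B once their profitability E₂/h₂ falls below the rate achievable on type A alone: E₂/h₂ = λE₁/(1 + λh₁).
Solve for λ: λE₁h₂ = E₂(1 + λh₁) → λ(E₁h₂ − E₂h₁) = E₂ → λ = E₂/(E₁h₂ − E₂h₁).
λ = 2.4/(12×14 − 2.4×16) = 2.4/129.6 = 0.01852 per s.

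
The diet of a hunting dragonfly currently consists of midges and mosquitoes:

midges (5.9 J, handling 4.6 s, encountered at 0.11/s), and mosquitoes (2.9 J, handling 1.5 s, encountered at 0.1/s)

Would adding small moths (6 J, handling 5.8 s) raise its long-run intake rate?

Yes

On midges and mosquitoes alone, R = ΣλE/(1+Σλh) = 0.939/1.656 = 0.567 J/s.
Profitability of small moths: 6/5.8 = 1.034 J/s.
1.034 > 0.567, so adding small moths raises the average — include it.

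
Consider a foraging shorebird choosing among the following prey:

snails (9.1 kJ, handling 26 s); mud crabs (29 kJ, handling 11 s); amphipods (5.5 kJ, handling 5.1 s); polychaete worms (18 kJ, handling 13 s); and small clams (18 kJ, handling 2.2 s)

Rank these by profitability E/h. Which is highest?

small clams

In descending order of E/h:
small clams: 18/2.2 = 8.18 kJ/s
mud crabs: 29/11 = 2.64 kJ/s
polychaete worms: 18/13 = 1.38 kJ/s
amphipods: 5.5/5.1 = 1.08 kJ/s
snails: 9.1/26 = 0.35 kJ/s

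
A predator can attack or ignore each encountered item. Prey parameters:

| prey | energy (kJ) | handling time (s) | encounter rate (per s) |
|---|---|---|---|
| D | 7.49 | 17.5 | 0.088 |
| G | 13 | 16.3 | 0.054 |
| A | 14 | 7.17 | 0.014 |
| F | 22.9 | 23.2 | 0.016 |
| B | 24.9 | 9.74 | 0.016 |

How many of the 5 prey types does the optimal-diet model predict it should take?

Profitabilities (E/h, kJ/s): B 2.56, A 1.95, F 0.987, G 0.798, D 0.428. Add prey in this order while the next type's profitability exceeds the intake rate on those already taken.
Rate on top 1: 0.3447. A: 1.95 > 0.3447 → include.
Rate on top 2: 0.4732. F: 0.987 > 0.4732 → include.
Rate on top 3: 0.5904. G: 0.798 > 0.5904 → include.
Rate on top 4: 0.6631. D: 0.428 < 0.6631 → exclude; stop.
Optimal diet: B, A, F, G — 4 of 5 types.

4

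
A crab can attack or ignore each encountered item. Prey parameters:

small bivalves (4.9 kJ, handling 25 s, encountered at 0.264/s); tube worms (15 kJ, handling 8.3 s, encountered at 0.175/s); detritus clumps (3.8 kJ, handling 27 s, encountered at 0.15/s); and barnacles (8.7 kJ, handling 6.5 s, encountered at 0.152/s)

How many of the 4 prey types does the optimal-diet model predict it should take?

2

Rank by E/h (kJ/s): tube worms 1.81, barnacles 1.34, small bivalves 0.196, detritus clumps 0.141. Include each in turn until the next type's E/h falls below the running intake rate.
Rate on top 1: 1.07. barnacles: 1.34 > 1.07 → include.
Rate on top 2: 1.147. small bivalves: 0.196 < 1.147 → exclude; stop.
Optimal diet: tube worms, barnacles — 2 of 4 types.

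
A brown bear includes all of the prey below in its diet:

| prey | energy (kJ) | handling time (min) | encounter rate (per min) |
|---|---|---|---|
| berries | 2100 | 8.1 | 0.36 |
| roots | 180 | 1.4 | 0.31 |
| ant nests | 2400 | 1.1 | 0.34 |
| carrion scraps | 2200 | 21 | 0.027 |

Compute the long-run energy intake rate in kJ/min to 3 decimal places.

R = Σλ_iE_i / (1 + Σλ_ih_i)
Numerator: 0.36×2100 + 0.31×180 + 0.34×2400 + 0.027×2200 = 1687
Denominator: 1 + 0.36×8.1 + 0.31×1.4 + 0.34×1.1 + 0.027×21 = 5.291
R = 1687/5.291 = 318.9 kJ/min

318.881 kJ/min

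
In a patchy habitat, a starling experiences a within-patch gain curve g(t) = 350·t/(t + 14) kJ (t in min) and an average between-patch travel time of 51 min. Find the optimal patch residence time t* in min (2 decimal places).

Maximise g(t)/(T+t): set derivative to zero → g'(t)(T+t) = g(t).
g'(t) = 350·14/(t + 14)². Setting 350·14/(t+14)² = 350t/[(t+14)(51+t)] gives 14(51+t) = t(t+14), so t² = 14×51 = 714.
t* = √714 = 26.72 min.

26.72 min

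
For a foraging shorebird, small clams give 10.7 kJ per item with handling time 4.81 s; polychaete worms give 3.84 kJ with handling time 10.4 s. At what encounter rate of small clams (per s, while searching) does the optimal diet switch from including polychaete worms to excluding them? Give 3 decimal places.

0.041 per s

The zero-one rule: include polychaete worms iff E₂/h₂ > λE₁/(1+λh₁). Equality gives the switch point.
λE₁h₂ = E₂ + λE₂h₁ ⇒ λ = E₂/(E₁h₂ − E₂h₁) = 3.84/(111.3 − 18.47) = 0.04138 per s.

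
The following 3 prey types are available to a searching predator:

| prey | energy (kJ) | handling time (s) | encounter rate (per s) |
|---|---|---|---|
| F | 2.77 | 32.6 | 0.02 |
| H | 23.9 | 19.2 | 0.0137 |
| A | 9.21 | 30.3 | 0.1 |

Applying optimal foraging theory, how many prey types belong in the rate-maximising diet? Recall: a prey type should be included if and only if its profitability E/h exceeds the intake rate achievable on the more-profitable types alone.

E/h in descending order: H 1.24, A 0.304, F 0.085 kJ/s. The optimal diet is the largest prefix of this list for which every included type satisfies E_i/h_i > R on the types above it.
Rate on top 1: 0.2592. A: 0.304 > 0.2592 → include.
Rate on top 2: 0.2908. F: 0.085 < 0.2908 → exclude; stop.
Optimal diet: H, A — 2 of 3 types.

2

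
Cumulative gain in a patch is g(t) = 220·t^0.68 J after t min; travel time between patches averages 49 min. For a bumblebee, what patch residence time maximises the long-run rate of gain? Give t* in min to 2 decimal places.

104.13 min

Maximise g(t)/(T+t): set derivative to zero → g'(t)(T+t) = g(t).
g'(t) = 0.68·220·t^-0.32. Setting 0.68·220·t^-0.32 = 220·t^0.68/(49+t) gives 0.68(49+t) = t, so 0.32·t = 0.68×49.
t* = 0.68×49/0.32 = 104.1 min.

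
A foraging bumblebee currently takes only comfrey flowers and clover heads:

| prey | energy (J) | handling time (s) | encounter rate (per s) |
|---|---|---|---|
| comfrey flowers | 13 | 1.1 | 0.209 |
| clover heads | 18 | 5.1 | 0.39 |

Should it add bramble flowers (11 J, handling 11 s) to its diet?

No

On comfrey flowers and clover heads alone, R = ΣλE/(1+Σλh) = 9.737/3.219 = 3.025 J/s.
bramble flowers: E/h = 11/11 = 1 J/s.
1 < 3.025, so adding bramble flowers would lower the average — exclude it.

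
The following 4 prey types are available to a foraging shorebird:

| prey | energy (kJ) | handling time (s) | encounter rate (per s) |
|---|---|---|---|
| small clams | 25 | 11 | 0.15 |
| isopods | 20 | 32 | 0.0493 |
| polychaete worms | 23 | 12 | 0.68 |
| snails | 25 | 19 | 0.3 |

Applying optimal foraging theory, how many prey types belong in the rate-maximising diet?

Rank by E/h (kJ/s): small clams 2.27, polychaete worms 1.92, snails 1.32, isopods 0.625. Include each in turn until the next type's E/h falls below the running intake rate.
Rate on top 1: 1.415. polychaete worms: 1.92 > 1.415 → include.
Rate on top 2: 1.794. snails: 1.32 < 1.794 → exclude; stop.
Optimal diet: small clams, polychaete worms — 2 of 4 types.

2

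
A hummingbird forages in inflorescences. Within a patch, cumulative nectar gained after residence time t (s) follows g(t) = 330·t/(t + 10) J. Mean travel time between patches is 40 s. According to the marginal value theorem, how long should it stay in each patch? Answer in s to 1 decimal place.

20.0 s

Maximise g(t)/(T+t): set derivative to zero → g'(t)(T+t) = g(t).
g'(t) = 330·10/(t + 10)². Setting 330·10/(t+10)² = 330t/[(t+10)(40+t)] gives 10(40+t) = t(t+10), so t² = 10×40 = 400.
t* = √400 = 20 s.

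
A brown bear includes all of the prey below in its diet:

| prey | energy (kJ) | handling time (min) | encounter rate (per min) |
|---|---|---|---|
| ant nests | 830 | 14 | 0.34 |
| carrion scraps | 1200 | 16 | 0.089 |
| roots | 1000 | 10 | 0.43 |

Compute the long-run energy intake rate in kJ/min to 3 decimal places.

71.317 kJ/min

Energy encountered per unit search time: 0.34×830 + 0.089×1200 + 0.43×1000 = 819 kJ/min.
Handling time per unit search time: 0.34×14 + 0.089×16 + 0.43×10 = 10.48.
Rate = 819/(1 + 10.48) = 71.32 kJ/min.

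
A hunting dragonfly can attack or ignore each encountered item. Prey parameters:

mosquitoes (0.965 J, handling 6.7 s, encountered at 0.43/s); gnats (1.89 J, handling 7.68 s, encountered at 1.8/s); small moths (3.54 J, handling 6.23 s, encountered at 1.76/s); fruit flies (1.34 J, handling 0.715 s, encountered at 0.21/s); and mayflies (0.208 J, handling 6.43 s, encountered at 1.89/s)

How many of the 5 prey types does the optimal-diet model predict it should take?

2

Rank by E/h (J/s): fruit flies 1.87, small moths 0.568, gnats 0.246, mosquitoes 0.144, mayflies 0.0323. Include each in turn until the next type's E/h falls below the running intake rate.
Rate on top 1: 0.2447. small moths: 0.568 > 0.2447 → include.
Rate on top 2: 0.5375. gnats: 0.246 < 0.5375 → exclude; stop.
Optimal diet: fruit flies, small moths — 2 of 5 types.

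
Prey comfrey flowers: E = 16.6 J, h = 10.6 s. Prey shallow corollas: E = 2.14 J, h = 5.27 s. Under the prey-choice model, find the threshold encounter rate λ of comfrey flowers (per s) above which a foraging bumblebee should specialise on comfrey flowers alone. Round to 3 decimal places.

At the threshold, the rate on comfrey flowers alone equals the profitability of shallow corollas: λ·16.6/(1 + λ·10.6) = 2.14/5.27 = 0.4061.
Rearranging, λ(16.6 − 0.4061×10.6) = 0.4061, so λ = 0.4061/12.3 = 0.03303 per s.

0.033 per s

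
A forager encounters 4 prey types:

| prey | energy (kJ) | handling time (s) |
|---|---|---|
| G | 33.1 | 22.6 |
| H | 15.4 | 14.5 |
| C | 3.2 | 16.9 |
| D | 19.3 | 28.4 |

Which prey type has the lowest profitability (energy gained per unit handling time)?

In descending order of E/h:
G: 33.1/22.6 = 1.46 kJ/s
H: 15.4/14.5 = 1.06 kJ/s
D: 19.3/28.4 = 0.68 kJ/s
C: 3.2/16.9 = 0.189 kJ/s

C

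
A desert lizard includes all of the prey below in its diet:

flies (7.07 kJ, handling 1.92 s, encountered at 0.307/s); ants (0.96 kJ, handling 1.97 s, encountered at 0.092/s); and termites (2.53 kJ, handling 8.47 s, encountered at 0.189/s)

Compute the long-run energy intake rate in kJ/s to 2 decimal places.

0.81 kJ/s

R = (0.307×7.07 + 0.092×0.96 + 0.189×2.53) / (1 + 0.307×1.92 + 0.092×1.97 + 0.189×8.47) = 2.737/3.372 = 0.8118 kJ/s.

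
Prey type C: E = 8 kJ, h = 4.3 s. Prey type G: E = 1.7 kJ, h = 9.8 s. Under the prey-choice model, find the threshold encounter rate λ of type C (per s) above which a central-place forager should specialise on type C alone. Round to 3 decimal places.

0.024 per s

The zero-one rule: include type G iff E₂/h₂ > λE₁/(1+λh₁). Equality gives the switch point.
λE₁h₂ = E₂ + λE₂h₁ ⇒ λ = E₂/(E₁h₂ − E₂h₁) = 1.7/(78.4 − 7.31) = 0.02391 per s.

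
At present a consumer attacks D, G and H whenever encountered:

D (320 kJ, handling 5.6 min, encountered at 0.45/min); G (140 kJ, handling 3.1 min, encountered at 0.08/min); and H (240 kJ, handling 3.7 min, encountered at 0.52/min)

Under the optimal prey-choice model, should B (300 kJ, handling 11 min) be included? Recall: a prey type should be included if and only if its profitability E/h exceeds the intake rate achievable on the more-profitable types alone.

No

Intake rate on the current diet: R = (0.45×320 + 0.08×140 + 0.52×240) / (1 + 0.45×5.6 + 0.08×3.1 + 0.52×3.7) = 280/5.692 = 49.19 kJ/min.
Profitability of B: 300/11 = 27.27 kJ/min.
Since 27.27 < R, time spent handling B is better spent searching.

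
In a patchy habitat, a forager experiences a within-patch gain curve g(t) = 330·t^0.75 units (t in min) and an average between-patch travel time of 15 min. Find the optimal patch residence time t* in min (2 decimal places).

By the marginal value theorem, leave when the instantaneous gain rate g'(t) equals the habitat-wide average g(t)/(T + t).
g'(t) = 0.75·330·t^-0.25. Setting 0.75·330·t^-0.25 = 330·t^0.75/(15+t) gives 0.75(15+t) = t, so 0.25·t = 0.75×15.
t* = 0.75×15/0.25 = 45 min.

45.00 min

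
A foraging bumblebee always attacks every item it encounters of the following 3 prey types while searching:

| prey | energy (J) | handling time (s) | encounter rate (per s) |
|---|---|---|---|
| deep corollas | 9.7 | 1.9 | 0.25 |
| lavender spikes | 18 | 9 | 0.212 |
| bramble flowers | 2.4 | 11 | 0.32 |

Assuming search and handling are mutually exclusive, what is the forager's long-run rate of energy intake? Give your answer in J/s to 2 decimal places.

1.02 J/s

Energy encountered per unit search time: 0.25×9.7 + 0.212×18 + 0.32×2.4 = 7.009 J/s.
Handling time per unit search time: 0.25×1.9 + 0.212×9 + 0.32×11 = 5.903.
Rate = 7.009/(1 + 5.903) = 1.015 J/s.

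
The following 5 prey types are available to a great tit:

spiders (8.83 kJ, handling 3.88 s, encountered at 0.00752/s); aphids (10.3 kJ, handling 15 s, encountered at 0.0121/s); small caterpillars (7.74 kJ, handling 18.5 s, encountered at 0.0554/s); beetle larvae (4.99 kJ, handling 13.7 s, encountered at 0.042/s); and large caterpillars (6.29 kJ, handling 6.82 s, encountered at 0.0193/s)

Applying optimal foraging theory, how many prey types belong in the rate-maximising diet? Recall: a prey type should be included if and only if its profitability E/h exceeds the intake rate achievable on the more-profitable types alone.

5

E/h in descending order: spiders 2.28, large caterpillars 0.922, aphids 0.687, small caterpillars 0.418, beetle larvae 0.364 kJ/s. The optimal diet is the largest prefix of this list for which every included type satisfies E_i/h_i > R on the types above it.
Rate on top 1: 0.06452. large caterpillars: 0.922 > 0.06452 → include.
Rate on top 2: 0.1618. aphids: 0.687 > 0.1618 → include.
Rate on top 3: 0.2328. small caterpillars: 0.418 > 0.2328 → include.
Rate on top 4: 0.3131. beetle larvae: 0.364 > 0.3131 → include.
Optimal diet: spiders, large caterpillars, aphids, small caterpillars, beetle larvae — 5 of 5 types.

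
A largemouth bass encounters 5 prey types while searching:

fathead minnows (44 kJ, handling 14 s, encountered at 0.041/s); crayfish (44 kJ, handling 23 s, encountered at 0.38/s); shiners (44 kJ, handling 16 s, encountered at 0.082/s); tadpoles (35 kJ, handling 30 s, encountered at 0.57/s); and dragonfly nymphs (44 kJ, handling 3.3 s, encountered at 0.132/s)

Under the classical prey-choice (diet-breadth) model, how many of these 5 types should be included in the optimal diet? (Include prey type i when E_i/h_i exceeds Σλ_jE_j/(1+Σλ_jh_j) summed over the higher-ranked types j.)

1

Profitabilities (E/h, kJ/s): dragonfly nymphs 13.3, fathead minnows 3.14, shiners 2.75, crayfish 1.91, tadpoles 1.17. Add prey in this order while the next type's profitability exceeds the intake rate on those already taken.
Rate on top 1: 4.046. fathead minnows: 3.14 < 4.046 → exclude; stop.
Optimal diet: dragonfly nymphs — 1 of 5 types.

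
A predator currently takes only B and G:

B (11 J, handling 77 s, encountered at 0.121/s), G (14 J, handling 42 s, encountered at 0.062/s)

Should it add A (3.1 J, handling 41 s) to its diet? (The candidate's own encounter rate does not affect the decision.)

Current rate: (0.121×11 + 0.062×14)/(1 + 0.121×77 + 0.062×42) = 0.1702 J/s.
Profitability of A: 3.1/41 = 0.07561 J/s.
Since 0.07561 < R, time spent handling A is better spent searching.

No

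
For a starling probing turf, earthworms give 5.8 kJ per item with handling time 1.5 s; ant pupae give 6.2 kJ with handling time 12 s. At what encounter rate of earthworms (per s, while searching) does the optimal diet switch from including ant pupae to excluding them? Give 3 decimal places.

Drop ant pupae once their profitability E₂/h₂ falls below the rate achievable on earthworms alone: E₂/h₂ = λE₁/(1 + λh₁).
Solve for λ: λE₁h₂ = E₂(1 + λh₁) → λ(E₁h₂ − E₂h₁) = E₂ → λ = E₂/(E₁h₂ − E₂h₁).
λ = 6.2/(5.8×12 − 6.2×1.5) = 6.2/60.3 = 0.1028 per s.

0.103 per s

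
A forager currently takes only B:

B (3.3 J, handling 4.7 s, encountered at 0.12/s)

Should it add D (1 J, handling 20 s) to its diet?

Intake rate on the current diet: R = (0.12×3.3) / (1 + 0.12×4.7) = 0.396/1.564 = 0.2532 J/s.
Profitability of D: 1/20 = 0.05 J/s.
Since 0.05 < R, time spent handling D is better spent searching.

No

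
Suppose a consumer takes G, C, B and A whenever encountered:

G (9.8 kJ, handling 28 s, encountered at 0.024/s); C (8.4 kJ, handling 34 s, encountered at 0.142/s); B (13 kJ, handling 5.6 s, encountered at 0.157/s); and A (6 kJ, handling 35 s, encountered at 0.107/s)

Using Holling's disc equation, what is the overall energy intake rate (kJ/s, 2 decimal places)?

0.37 kJ/s

R = (0.024×9.8 + 0.142×8.4 + 0.157×13 + 0.107×6) / (1 + 0.024×28 + 0.142×34 + 0.157×5.6 + 0.107×35) = 4.111/11.12 = 0.3696 kJ/s.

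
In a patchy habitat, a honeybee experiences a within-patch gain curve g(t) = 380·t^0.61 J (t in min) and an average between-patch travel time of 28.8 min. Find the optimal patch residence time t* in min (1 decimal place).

45.0 min

By the marginal value theorem, leave when the instantaneous gain rate g'(t) equals the habitat-wide average g(t)/(T + t).
g'(t) = 0.61·380·t^-0.39. Setting 0.61·380·t^-0.39 = 380·t^0.61/(28.8+t) gives 0.61(28.8+t) = t, so 0.39·t = 0.61×28.8.
t* = 0.61×28.8/0.39 = 45.05 min.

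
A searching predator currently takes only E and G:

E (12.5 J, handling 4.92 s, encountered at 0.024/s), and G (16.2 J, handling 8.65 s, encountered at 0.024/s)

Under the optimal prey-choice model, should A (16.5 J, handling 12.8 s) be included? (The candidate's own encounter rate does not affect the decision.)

On E and G alone, R = ΣλE/(1+Σλh) = 0.6888/1.326 = 0.5196 J/s.
Profitability of A: 16.5/12.8 = 1.289 J/s.
Since 1.289 > R, including A increases the long-run rate.

Yes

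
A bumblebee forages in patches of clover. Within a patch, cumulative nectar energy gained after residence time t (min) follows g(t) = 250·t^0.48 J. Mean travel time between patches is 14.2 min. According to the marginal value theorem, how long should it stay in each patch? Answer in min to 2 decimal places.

13.11 min

Maximise g(t)/(T+t): set derivative to zero → g'(t)(T+t) = g(t).
g'(t) = 0.48·250·t^-0.52. Setting 0.48·250·t^-0.52 = 250·t^0.48/(14.2+t) gives 0.48(14.2+t) = t, so 0.52·t = 0.48×14.2.
t* = 0.48×14.2/0.52 = 13.11 min.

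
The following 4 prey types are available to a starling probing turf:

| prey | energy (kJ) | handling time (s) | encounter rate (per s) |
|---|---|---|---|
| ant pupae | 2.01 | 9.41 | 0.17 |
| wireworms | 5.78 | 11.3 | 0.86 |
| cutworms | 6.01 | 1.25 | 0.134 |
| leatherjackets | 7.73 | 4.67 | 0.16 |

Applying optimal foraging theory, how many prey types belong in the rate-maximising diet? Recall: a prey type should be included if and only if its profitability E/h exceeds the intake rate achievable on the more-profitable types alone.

E/h in descending order: cutworms 4.81, leatherjackets 1.66, wireworms 0.512, ant pupae 0.214 kJ/s. The optimal diet is the largest prefix of this list for which every included type satisfies E_i/h_i > R on the types above it.
Rate on top 1: 0.6898. leatherjackets: 1.66 > 0.6898 → include.
Rate on top 2: 1.067. wireworms: 0.512 < 1.067 → exclude; stop.
Optimal diet: cutworms, leatherjackets — 2 of 4 types.

2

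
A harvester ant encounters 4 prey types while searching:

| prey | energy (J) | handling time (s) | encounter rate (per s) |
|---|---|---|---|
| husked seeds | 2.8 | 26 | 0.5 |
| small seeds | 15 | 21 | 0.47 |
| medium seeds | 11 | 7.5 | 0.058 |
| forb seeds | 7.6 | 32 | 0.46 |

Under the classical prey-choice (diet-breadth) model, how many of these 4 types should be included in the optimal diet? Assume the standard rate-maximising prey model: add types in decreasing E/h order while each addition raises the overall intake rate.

2

E/h in descending order: medium seeds 1.47, small seeds 0.714, forb seeds 0.237, husked seeds 0.108 J/s. The optimal diet is the largest prefix of this list for which every included type satisfies E_i/h_i > R on the types above it.
Rate on top 1: 0.4446. small seeds: 0.714 > 0.4446 → include.
Rate on top 2: 0.6801. forb seeds: 0.237 < 0.6801 → exclude; stop.
Optimal diet: medium seeds, small seeds — 2 of 4 types.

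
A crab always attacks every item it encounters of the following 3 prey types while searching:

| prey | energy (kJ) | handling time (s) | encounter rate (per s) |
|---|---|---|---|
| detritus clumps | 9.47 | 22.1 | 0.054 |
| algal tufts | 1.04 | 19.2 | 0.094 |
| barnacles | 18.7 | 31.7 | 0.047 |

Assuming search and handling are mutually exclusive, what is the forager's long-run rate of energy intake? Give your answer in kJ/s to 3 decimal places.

0.271 kJ/s

Energy encountered per unit search time: 0.054×9.47 + 0.094×1.04 + 0.047×18.7 = 1.488 kJ/s.
Handling time per unit search time: 0.054×22.1 + 0.094×19.2 + 0.047×31.7 = 4.488.
Rate = 1.488/(1 + 4.488) = 0.2711 kJ/s.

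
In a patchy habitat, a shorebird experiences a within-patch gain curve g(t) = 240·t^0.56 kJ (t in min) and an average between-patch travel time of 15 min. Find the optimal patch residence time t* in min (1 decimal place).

19.1 min

Optimal t* satisfies g'(t*) = g(t*)/(T + t*).
g'(t) = 0.56·240·t^-0.44. Setting 0.56·240·t^-0.44 = 240·t^0.56/(15+t) gives 0.56(15+t) = t, so 0.44·t = 0.56×15.
t* = 0.56×15/0.44 = 19.09 min.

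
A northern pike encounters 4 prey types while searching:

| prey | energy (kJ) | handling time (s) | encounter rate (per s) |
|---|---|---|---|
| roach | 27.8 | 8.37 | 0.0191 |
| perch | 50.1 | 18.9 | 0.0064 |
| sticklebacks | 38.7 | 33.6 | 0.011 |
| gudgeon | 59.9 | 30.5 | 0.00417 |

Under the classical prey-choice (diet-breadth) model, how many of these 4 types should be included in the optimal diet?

Profitabilities (E/h, kJ/s): roach 3.32, perch 2.65, gudgeon 1.96, sticklebacks 1.15. Add prey in this order while the next type's profitability exceeds the intake rate on those already taken.
Rate on top 1: 0.4578. perch: 2.65 > 0.4578 → include.
Rate on top 2: 0.6649. gudgeon: 1.96 > 0.6649 → include.
Rate on top 3: 0.7822. sticklebacks: 1.15 > 0.7822 → include.
Optimal diet: roach, perch, gudgeon, sticklebacks — 4 of 4 types.

4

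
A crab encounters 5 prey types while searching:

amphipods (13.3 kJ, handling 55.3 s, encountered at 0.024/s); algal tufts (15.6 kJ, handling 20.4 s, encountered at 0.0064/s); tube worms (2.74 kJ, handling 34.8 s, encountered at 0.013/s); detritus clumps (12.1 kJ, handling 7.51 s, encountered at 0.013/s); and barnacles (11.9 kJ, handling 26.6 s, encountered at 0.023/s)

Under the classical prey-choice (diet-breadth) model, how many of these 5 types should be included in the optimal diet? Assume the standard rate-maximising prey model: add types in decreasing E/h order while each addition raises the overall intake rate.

3

Profitabilities (E/h, kJ/s): detritus clumps 1.61, algal tufts 0.765, barnacles 0.447, amphipods 0.241, tube worms 0.0787. Add prey in this order while the next type's profitability exceeds the intake rate on those already taken.
Rate on top 1: 0.1433. algal tufts: 0.765 > 0.1433 → include.
Rate on top 2: 0.2094. barnacles: 0.447 > 0.2094 → include.
Rate on top 3: 0.2885. amphipods: 0.241 < 0.2885 → exclude; stop.
Optimal diet: detritus clumps, algal tufts, barnacles — 3 of 5 types.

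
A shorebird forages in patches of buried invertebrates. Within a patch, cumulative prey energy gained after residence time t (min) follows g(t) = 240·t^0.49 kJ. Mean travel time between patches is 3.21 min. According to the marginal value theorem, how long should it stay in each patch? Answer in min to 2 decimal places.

By the marginal value theorem, leave when the instantaneous gain rate g'(t) equals the habitat-wide average g(t)/(T + t).
g'(t) = 0.49·240·t^-0.51. Setting 0.49·240·t^-0.51 = 240·t^0.49/(3.21+t) gives 0.49(3.21+t) = t, so 0.51·t = 0.49×3.21.
t* = 0.49×3.21/0.51 = 3.084 min.

3.08 min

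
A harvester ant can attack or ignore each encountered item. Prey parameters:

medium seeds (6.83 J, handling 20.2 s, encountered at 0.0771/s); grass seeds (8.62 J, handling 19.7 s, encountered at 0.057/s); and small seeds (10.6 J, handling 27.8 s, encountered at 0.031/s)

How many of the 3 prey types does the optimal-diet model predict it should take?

3

Profitabilities (E/h, J/s): grass seeds 0.438, small seeds 0.381, medium seeds 0.338. Add prey in this order while the next type's profitability exceeds the intake rate on those already taken.
Rate on top 1: 0.2314. small seeds: 0.381 > 0.2314 → include.
Rate on top 2: 0.2747. medium seeds: 0.338 > 0.2747 → include.
Optimal diet: grass seeds, small seeds, medium seeds — 3 of 3 types.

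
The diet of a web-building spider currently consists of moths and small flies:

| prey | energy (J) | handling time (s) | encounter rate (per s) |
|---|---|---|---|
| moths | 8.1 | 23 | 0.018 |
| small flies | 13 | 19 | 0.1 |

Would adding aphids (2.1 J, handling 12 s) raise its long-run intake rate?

Current rate: (0.018×8.1 + 0.1×13)/(1 + 0.018×23 + 0.1×19) = 0.4363 J/s.
Profitability of aphids: 2.1/12 = 0.175 J/s.
Since 0.175 < R, time spent handling aphids is better spent searching.

No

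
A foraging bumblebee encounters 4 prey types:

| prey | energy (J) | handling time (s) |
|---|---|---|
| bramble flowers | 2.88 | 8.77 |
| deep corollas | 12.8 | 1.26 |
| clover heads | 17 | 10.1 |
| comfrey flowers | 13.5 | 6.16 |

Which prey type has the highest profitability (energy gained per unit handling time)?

In descending order of E/h:
deep corollas: 12.8/1.26 = 10.2 J/s
comfrey flowers: 13.5/6.16 = 2.19 J/s
clover heads: 17/10.1 = 1.68 J/s
bramble flowers: 2.88/8.77 = 0.328 J/s

deep corollas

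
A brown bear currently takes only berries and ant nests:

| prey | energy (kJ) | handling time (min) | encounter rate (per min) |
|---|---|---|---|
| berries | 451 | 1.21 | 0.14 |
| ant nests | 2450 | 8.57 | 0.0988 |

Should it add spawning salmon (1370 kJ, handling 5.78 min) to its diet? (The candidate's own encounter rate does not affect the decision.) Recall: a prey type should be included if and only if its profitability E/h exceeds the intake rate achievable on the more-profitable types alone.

Yes

On berries and ant nests alone, R = ΣλE/(1+Σλh) = 305.2/2.016 = 151.4 kJ/min.
Profitability of spawning salmon: 1370/5.78 = 237 kJ/min.
Since 237 > R, including spawning salmon increases the long-run rate.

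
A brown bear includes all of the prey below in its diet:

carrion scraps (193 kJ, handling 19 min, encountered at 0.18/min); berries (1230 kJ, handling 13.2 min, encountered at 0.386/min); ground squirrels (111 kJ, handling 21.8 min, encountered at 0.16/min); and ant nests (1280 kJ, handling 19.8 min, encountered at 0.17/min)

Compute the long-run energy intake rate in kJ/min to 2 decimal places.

R = (0.18×193 + 0.386×1230 + 0.16×111 + 0.17×1280) / (1 + 0.18×19 + 0.386×13.2 + 0.16×21.8 + 0.17×19.8) = 744.9/16.37 = 45.5 kJ/min.

45.50 kJ/min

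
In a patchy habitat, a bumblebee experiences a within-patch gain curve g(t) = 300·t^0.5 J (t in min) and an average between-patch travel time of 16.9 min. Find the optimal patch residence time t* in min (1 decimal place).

16.9 min

Optimal t* satisfies g'(t*) = g(t*)/(T + t*).
g'(t) = 0.5·300·t^-0.5. Setting 0.5·300·t^-0.5 = 300·t^0.5/(16.9+t) gives 0.5(16.9+t) = t, so 0.50·t = 0.5×16.9.
t* = 0.5×16.9/0.50 = 16.9 min.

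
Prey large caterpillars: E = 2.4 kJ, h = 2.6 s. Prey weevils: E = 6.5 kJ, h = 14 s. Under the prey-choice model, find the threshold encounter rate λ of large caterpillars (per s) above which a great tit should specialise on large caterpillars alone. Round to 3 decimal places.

0.389 per s

The zero-one rule: include weevils iff E₂/h₂ > λE₁/(1+λh₁). Equality gives the switch point.
λE₁h₂ = E₂ + λE₂h₁ ⇒ λ = E₂/(E₁h₂ − E₂h₁) = 6.5/(33.6 − 16.9) = 0.3892 per s.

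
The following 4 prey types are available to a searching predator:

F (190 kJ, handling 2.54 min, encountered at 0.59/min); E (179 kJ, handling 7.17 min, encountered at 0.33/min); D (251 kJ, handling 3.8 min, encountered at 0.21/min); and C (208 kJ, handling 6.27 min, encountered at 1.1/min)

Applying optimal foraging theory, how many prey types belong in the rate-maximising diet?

Rank by E/h (kJ/min): F 74.8, D 66.1, C 33.2, E 25. Include each in turn until the next type's E/h falls below the running intake rate.
Rate on top 1: 44.87. D: 66.1 > 44.87 → include.
Rate on top 2: 49.99. C: 33.2 < 49.99 → exclude; stop.
Optimal diet: F, D — 2 of 4 types.

2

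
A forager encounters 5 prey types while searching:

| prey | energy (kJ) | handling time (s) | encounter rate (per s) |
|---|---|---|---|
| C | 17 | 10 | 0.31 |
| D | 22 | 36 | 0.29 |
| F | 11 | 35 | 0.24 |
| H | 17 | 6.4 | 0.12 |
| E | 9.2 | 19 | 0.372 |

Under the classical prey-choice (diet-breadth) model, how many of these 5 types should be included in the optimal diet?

2

Rank by E/h (kJ/s): H 2.66, C 1.7, D 0.611, E 0.484, F 0.314. Include each in turn until the next type's E/h falls below the running intake rate.
Rate on top 1: 1.154. C: 1.7 > 1.154 → include.
Rate on top 2: 1.502. D: 0.611 < 1.502 → exclude; stop.
Optimal diet: H, C — 2 of 5 types.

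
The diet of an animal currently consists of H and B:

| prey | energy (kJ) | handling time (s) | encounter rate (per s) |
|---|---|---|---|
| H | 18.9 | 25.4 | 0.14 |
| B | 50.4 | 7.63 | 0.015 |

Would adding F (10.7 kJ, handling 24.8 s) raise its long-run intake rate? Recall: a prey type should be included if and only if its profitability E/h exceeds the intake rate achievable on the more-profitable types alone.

On H and B alone, R = ΣλE/(1+Σλh) = 3.402/4.67 = 0.7284 kJ/s.
F: E/h = 10.7/24.8 = 0.4315 kJ/s.
Since 0.4315 < R, time spent handling F is better spent searching.

No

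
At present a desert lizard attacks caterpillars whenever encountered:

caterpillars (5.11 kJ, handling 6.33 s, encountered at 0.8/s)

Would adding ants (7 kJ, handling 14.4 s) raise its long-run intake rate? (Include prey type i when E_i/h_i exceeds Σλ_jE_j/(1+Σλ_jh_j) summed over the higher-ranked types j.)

No

Current rate: (0.8×5.11)/(1 + 0.8×6.33) = 0.6741 kJ/s.
ants: E/h = 7/14.4 = 0.4861 kJ/s.
0.4861 < 0.6741, so adding ants would lower the average — exclude it.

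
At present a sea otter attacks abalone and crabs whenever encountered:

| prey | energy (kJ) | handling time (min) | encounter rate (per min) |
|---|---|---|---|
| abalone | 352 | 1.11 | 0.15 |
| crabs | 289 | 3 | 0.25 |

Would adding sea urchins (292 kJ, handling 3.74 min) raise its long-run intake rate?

Yes

On abalone and crabs alone, R = ΣλE/(1+Σλh) = 125/1.917 = 65.25 kJ/min.
Profitability of sea urchins: 292/3.74 = 78.07 kJ/min.
78.07 > 65.25, so adding sea urchins raises the average — include it.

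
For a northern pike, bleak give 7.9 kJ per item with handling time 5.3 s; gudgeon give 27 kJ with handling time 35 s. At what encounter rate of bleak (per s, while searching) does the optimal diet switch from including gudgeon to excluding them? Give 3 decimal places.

0.202 per s

The zero-one rule: include gudgeon iff E₂/h₂ > λE₁/(1+λh₁). Equality gives the switch point.
λE₁h₂ = E₂ + λE₂h₁ ⇒ λ = E₂/(E₁h₂ − E₂h₁) = 27/(276.5 − 143.1) = 0.2024 per s.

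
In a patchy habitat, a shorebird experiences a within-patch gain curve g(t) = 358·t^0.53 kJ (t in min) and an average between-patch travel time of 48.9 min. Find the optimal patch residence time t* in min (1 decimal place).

55.1 min

Maximise g(t)/(T+t): set derivative to zero → g'(t)(T+t) = g(t).
g'(t) = 0.53·358·t^-0.47. Setting 0.53·358·t^-0.47 = 358·t^0.53/(48.9+t) gives 0.53(48.9+t) = t, so 0.47·t = 0.53×48.9.
t* = 0.53×48.9/0.47 = 55.14 min.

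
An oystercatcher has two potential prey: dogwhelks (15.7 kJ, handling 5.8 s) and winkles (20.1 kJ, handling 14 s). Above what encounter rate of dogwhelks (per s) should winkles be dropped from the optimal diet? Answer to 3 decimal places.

The zero-one rule: include winkles iff E₂/h₂ > λE₁/(1+λh₁). Equality gives the switch point.
λE₁h₂ = E₂ + λE₂h₁ ⇒ λ = E₂/(E₁h₂ − E₂h₁) = 20.1/(219.8 − 116.6) = 0.1947 per s.

0.195 per s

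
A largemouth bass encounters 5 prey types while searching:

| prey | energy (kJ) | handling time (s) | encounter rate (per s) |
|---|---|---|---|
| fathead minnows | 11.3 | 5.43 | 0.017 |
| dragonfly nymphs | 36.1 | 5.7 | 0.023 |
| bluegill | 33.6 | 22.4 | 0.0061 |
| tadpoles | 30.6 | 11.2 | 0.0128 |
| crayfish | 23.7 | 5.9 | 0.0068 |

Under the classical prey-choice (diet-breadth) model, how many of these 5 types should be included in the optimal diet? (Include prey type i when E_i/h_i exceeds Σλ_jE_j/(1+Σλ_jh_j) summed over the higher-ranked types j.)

5

Rank by E/h (kJ/s): dragonfly nymphs 6.33, crayfish 4.02, tadpoles 2.73, fathead minnows 2.08, bluegill 1.5. Include each in turn until the next type's E/h falls below the running intake rate.
Rate on top 1: 0.7341. crayfish: 4.02 > 0.7341 → include.
Rate on top 2: 0.8465. tadpoles: 2.73 > 0.8465 → include.
Rate on top 3: 1.052. fathead minnows: 2.08 > 1.052 → include.
Rate on top 4: 1.12. bluegill: 1.5 > 1.12 → include.
Optimal diet: dragonfly nymphs, crayfish, tadpoles, fathead minnows, bluegill — 5 of 5 types.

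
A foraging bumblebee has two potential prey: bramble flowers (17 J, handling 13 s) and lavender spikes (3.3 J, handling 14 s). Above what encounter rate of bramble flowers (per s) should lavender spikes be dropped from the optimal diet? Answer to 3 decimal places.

0.017 per s

At the threshold, the rate on bramble flowers alone equals the profitability of lavender spikes: λ·17/(1 + λ·13) = 3.3/14 = 0.2357.
Rearranging, λ(17 − 0.2357×13) = 0.2357, so λ = 0.2357/13.94 = 0.01691 per s.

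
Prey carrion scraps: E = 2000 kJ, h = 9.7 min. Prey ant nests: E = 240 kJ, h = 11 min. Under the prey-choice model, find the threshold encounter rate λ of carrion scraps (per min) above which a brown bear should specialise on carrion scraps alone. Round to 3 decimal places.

0.012 per min

The zero-one rule: include ant nests iff E₂/h₂ > λE₁/(1+λh₁). Equality gives the switch point.
λE₁h₂ = E₂ + λE₂h₁ ⇒ λ = E₂/(E₁h₂ − E₂h₁) = 240/(2.2e+04 − 2328) = 0.0122 per min.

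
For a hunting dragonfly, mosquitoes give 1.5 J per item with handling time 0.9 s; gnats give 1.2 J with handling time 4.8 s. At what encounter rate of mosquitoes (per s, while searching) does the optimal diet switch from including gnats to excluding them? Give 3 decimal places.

0.196 per s

At the threshold, the rate on mosquitoes alone equals the profitability of gnats: λ·1.5/(1 + λ·0.9) = 1.2/4.8 = 0.25.
Rearranging, λ(1.5 − 0.25×0.9) = 0.25, so λ = 0.25/1.275 = 0.1961 per s.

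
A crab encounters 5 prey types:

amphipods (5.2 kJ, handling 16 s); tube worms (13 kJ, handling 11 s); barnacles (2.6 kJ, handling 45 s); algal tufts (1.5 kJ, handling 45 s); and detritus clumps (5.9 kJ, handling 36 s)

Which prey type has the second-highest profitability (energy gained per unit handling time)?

Profitability E/h (kJ/s): amphipods = 5.2/16 = 0.325, tube worms = 13/11 = 1.18, barnacles = 2.6/45 = 0.0578, algal tufts = 1.5/45 = 0.0333, detritus clumps = 5.9/36 = 0.164.
Ranked: tube worms > amphipods > detritus clumps > barnacles > algal tufts.

amphipods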